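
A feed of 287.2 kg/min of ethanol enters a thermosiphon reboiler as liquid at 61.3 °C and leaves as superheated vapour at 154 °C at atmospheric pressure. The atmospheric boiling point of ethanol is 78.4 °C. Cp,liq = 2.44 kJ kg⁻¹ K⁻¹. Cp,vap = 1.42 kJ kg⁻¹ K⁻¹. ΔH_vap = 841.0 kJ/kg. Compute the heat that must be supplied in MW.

liquid 61.3→78.4 °C: 41.724 kJ/kg
vaporisation at 78.4 °C: 841 kJ/kg
vapour 78.4→154 °C: 107.35 kJ/kg
Δh = 41.724 + 841 + 107.35 = 990.08 kJ/kg
Q = ṁ·Δh = 287.2 kg/min × 990.08 kJ/kg = 284350 kJ/min
|Q| = 4739.2 kW = 4.7392 MW

Q = 4.74 MW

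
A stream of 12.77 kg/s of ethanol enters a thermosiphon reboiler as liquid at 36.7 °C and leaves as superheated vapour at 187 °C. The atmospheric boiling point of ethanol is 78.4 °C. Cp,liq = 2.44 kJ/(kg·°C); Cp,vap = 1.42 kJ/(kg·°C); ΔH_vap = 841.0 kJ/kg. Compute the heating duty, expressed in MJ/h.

Q = 50400 MJ/h

liquid 36.7→78.4 °C: 101.75 kJ/kg
vaporisation at 78.4 °C: 841 kJ/kg
vapour 78.4→187 °C: 154.21 kJ/kg
Δh = 101.75 + 841 + 154.21 = 1097 kJ/kg
Q = ṁ·Δh = 12.77 kg/s × 1097 kJ/kg = 14008 kJ/s
|Q| = 14008 kW = 50429 MJ/h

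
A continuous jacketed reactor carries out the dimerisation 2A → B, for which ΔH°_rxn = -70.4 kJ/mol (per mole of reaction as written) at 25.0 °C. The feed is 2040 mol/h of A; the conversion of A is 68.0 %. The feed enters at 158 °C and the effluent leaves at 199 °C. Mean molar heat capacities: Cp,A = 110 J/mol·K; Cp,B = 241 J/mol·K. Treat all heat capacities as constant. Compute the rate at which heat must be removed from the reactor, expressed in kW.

Extent of reaction ξ = 0.680 × 2040 / 2 = 693.6 mol/h
Reaction term: ξ·ΔH°_rxn = 693.6 × -70.4 = -48829 kJ/h
Sensible, feed 158→25 °C: -29845 kJ/h
Outlet flows (mol/h): A 652.8, B 693.6
Sensible, products 25→199 °C: 41580 kJ/h
Q = ΔH = -37095 kJ/h = -10.304 kW
Heat removed = 10.304 kW

Q_out = 10.3 kW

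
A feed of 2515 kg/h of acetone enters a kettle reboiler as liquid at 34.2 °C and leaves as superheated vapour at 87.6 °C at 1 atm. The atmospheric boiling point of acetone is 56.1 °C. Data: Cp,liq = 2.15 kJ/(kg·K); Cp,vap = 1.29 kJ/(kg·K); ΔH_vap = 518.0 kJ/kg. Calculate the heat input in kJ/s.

Q = 423 kJ/s

liquid 34.2→56.1 °C: 47.085 kJ/kg
vaporisation at 56.1 °C: 518 kJ/kg
vapour 56.1→87.6 °C: 40.635 kJ/kg
Δh = 47.085 + 518 + 40.635 = 605.72 kJ/kg
Q = ṁ·Δh = 2515 kg/h × 605.72 kJ/kg = 1.5234e+06 kJ/h
|Q| = 423.16 kW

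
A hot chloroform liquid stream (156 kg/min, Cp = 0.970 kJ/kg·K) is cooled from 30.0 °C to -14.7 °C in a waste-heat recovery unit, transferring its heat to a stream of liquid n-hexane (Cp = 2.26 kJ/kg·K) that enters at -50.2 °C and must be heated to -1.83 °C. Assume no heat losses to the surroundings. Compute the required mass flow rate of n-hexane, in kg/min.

Heat released by hot stream: Q = 156 × 0.970 × (30.0 − -14.7) = 6764 kJ/min
Energy balance on cold side (adiabatic exchanger): Q = ṁ_c·Cp_c·(T_c,out − T_c,in)
ṁ_c = 6764 / [2.26 × (-1.83 − -50.2)] = 61.876 kg/min

ṁ_c = 61.9 kg/min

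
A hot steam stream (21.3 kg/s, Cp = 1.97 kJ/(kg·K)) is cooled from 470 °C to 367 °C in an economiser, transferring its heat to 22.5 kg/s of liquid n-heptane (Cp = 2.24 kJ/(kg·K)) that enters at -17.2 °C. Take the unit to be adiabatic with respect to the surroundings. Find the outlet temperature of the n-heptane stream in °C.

Heat released by hot stream: Q = 21.3 × 1.97 × (470 − 367) = 4322 kJ/s
Energy balance on cold side (adiabatic exchanger): Q = ṁ_c·Cp_c·(T_c,out − T_c,in)
T_c,out = -17.2 + 4322/(22.5 × 2.24) = 68.554 °C

T_c,out = 68.6 °C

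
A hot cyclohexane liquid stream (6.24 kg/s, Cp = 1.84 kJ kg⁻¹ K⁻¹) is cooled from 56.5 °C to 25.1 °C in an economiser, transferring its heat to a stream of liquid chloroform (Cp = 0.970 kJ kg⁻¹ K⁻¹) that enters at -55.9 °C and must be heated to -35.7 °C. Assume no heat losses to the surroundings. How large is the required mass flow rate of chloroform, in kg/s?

Heat released by hot stream: Q = 6.24 × 1.84 × (56.5 − 25.1) = 360.52 kJ/s
Energy balance on cold side (adiabatic exchanger): Q = ṁ_c·Cp_c·(T_c,out − T_c,in)
ṁ_c = 360.52 / [0.970 × (-35.7 − -55.9)] = 18.4 kg/s

ṁ_c = 18.4 kg/s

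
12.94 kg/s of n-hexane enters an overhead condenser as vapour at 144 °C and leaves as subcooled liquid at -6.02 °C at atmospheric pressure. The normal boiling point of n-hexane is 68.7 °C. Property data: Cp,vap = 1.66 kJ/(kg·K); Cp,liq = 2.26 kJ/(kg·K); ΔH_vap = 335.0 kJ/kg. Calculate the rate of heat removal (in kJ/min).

vapour 144→68.7 °C: -125 kJ/kg
condensation at 68.7 °C: -335 kJ/kg
liquid 68.7→-6.02 °C: -168.87 kJ/kg
Δh = -125 + -335 + -168.87 = -628.87 kJ/kg
Q = ṁ·Δh = 12.94 kg/s × -628.87 kJ/kg = -8137.5 kJ/s
|Q| = 8137.5 kW = 488250 kJ/min

Q_c = 488000 kJ/min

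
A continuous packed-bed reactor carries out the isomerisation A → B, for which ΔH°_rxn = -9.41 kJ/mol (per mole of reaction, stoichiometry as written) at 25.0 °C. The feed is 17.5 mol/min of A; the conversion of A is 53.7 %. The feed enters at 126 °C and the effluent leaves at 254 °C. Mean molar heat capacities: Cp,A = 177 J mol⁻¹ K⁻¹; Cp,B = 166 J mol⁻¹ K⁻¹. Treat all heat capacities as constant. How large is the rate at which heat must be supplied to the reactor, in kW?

Q_in = 4.74 kW

Extent of reaction ξ = 0.537 × 17.5 = 9.3975 mol/min
Reaction term: ξ·ΔH°_rxn = 9.3975 × -9.41 = -88.43 kJ/min
Sensible, feed 126→25 °C: -312.85 kJ/min
Outlet flows (mol/min): A 8.1025, B 9.3975
Sensible, products 25→254 °C: 685.66 kJ/min
Q = ΔH = 284.38 kJ/min = 4.7396 kW
Heat supplied = 4.7396 kW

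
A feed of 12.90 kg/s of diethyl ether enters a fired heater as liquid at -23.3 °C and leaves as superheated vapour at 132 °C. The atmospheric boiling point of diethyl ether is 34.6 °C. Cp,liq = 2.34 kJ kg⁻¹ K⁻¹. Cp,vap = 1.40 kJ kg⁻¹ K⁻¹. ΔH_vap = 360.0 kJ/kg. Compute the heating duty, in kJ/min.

liquid -23.3→34.6 °C: 135.49 kJ/kg
vaporisation at 34.6 °C: 360 kJ/kg
vapour 34.6→132 °C: 136.36 kJ/kg
Δh = 135.49 + 360 + 136.36 = 631.85 kJ/kg
Q = ṁ·Δh = 12.90 kg/s × 631.85 kJ/kg = 8150.8 kJ/s
|Q| = 8150.8 kW = 489050 kJ/min

Q = 489000 kJ/min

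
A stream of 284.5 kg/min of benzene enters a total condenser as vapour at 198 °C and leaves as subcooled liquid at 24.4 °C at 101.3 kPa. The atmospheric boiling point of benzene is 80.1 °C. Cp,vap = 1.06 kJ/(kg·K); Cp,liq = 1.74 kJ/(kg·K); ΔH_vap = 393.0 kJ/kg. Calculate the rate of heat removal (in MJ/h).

Q_c = 10500 MJ/h

vapour 198→80.1 °C: -124.97 kJ/kg
condensation at 80.1 °C: -393 kJ/kg
liquid 80.1→24.4 °C: -96.918 kJ/kg
Δh = -124.97 + -393 + -96.918 = -614.89 kJ/kg
Q = ṁ·Δh = 284.5 kg/min × -614.89 kJ/kg = -174940 kJ/min
|Q| = 2915.6 kW = 10496 MJ/h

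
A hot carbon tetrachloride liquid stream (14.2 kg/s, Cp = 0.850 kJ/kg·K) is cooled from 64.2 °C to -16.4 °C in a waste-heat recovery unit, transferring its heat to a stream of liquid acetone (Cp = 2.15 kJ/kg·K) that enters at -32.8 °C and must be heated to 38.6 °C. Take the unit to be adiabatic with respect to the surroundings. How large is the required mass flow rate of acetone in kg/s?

ṁ_c = 6.34 kg/s

Heat released by hot stream: Q = 14.2 × 0.850 × (64.2 − -16.4) = 972.84 kJ/s
Energy balance on cold side (adiabatic exchanger): Q = ṁ_c·Cp_c·(T_c,out − T_c,in)
ṁ_c = 972.84 / [2.15 × (38.6 − -32.8)] = 6.3373 kg/s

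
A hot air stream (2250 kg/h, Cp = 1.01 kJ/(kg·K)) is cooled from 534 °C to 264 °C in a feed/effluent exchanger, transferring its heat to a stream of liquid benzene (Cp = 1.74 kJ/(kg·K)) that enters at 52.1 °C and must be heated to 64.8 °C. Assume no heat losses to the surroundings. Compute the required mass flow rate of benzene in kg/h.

ṁ_c = 27800 kg/h

Heat released by hot stream: Q = 2250 × 1.01 × (534 − 264) = 613580 kJ/h
Energy balance on cold side (adiabatic exchanger): Q = ṁ_c·Cp_c·(T_c,out − T_c,in)
ṁ_c = 613580 / [1.74 × (64.8 − 52.1)] = 27766 kg/h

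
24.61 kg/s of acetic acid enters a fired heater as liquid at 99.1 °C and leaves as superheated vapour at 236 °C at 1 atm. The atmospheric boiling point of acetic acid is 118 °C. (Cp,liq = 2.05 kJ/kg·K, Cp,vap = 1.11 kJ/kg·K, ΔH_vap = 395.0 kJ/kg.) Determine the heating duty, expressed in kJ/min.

Q = 834000 kJ/min

liquid 99.1→118 °C: 38.745 kJ/kg
vaporisation at 118 °C: 395 kJ/kg
vapour 118→236 °C: 130.98 kJ/kg
Δh = 38.745 + 395 + 130.98 = 564.73 kJ/kg
Q = ṁ·Δh = 24.61 kg/s × 564.73 kJ/kg = 13898 kJ/s
|Q| = 13898 kW = 833870 kJ/min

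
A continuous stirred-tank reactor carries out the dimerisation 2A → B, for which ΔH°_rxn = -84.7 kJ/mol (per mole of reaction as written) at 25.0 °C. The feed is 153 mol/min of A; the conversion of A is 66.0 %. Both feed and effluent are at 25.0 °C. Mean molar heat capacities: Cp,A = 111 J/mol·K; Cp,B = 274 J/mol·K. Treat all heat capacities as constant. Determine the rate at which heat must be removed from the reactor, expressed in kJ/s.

Q_out = 71.3 kJ/s

Extent of reaction ξ = 0.660 × 153 / 2 = 50.49 mol/min
Reaction term: ξ·ΔH°_rxn = 50.49 × -84.7 = -4276.5 kJ/min
Q = ΔH = -4276.5 kJ/min = -71.275 kW
Heat removed = 71.275 kJ/s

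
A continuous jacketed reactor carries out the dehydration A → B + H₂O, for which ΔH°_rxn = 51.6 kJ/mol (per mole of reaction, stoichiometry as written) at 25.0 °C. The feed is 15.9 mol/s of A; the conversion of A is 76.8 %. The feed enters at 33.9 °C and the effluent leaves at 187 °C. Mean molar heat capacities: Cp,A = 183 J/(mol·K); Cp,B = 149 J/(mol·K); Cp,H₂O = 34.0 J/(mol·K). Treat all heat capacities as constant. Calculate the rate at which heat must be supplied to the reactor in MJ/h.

Extent of reaction ξ = 0.768 × 15.9 = 12.211 mol/s
Reaction term: ξ·ΔH°_rxn = 12.211 × 51.6 = 630.1 kJ/s
Sensible, feed 33.9→25 °C: -25.896 kJ/s
Outlet flows (mol/s): A 3.6888, B 12.211, H₂O 12.211
Sensible, products 25→187 °C: 471.37 kJ/s
Q = ΔH = 1075.6 kJ/s = 1075.6 kW
Heat supplied = 3872.1 MJ/h

Q_in = 3870 MJ/h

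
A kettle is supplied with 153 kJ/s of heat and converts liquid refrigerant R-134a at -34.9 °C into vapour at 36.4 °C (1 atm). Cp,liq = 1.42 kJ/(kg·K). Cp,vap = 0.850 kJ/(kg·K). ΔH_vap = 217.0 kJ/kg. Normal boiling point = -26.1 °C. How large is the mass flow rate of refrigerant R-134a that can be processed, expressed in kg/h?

ṁ = 1950 kg/h

Δh = 1.42×(-26.1−-34.9) + 217.0 + 0.850×(36.4−-26.1) = 282.62 kJ/kg
Q = 153 kJ/s = 153 kJ/s = 550800 kJ/h
ṁ = Q/Δh = 550800 / 282.62 = 1948.9 kg/h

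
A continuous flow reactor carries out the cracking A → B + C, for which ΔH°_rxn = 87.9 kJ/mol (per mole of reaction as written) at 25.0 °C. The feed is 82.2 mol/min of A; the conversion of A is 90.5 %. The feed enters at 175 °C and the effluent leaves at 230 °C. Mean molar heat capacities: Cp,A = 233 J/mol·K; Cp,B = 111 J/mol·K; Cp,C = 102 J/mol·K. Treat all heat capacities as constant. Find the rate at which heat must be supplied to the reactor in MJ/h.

Extent of reaction ξ = 0.905 × 82.2 = 74.391 mol/min
Reaction term: ξ·ΔH°_rxn = 74.391 × 87.9 = 6539 kJ/min
Sensible, feed 175→25 °C: -2872.9 kJ/min
Outlet flows (mol/min): A 7.809, B 74.391, C 74.391
Sensible, products 25→230 °C: 3621.3 kJ/min
Q = ΔH = 7287.4 kJ/min = 121.46 kW
Heat supplied = 437.24 MJ/h

Q_in = 437 MJ/h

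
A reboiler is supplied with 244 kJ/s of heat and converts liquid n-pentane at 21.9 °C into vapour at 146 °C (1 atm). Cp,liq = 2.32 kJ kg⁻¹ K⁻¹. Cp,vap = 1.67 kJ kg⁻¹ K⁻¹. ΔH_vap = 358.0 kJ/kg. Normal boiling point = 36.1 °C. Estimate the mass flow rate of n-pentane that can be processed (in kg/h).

ṁ = 1530 kg/h

Δh = 2.32×(36.1−21.9) + 358.0 + 1.67×(146−36.1) = 574.48 kJ/kg
Q = 244 kJ/s = 244 kJ/s = 878400 kJ/h
ṁ = Q/Δh = 878400 / 574.48 = 1529 kg/h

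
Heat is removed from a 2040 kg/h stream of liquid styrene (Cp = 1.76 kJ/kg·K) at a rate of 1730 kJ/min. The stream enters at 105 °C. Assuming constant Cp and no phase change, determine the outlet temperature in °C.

Q = 1730 kJ/min = 103800 kJ/h
ΔT = Q/(ṁ·Cp) = 103800/(2040×1.76) = 28.91 K
T_out = 105 − 28.91 = 76.09 °C

T_out = 76.1 °C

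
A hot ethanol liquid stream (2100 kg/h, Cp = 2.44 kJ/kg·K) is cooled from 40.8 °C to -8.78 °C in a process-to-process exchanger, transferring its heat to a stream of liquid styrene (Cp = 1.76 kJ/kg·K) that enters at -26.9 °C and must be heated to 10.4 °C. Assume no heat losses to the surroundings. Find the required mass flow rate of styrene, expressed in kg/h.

Heat released by hot stream: Q = 2100 × 2.44 × (40.8 − -8.78) = 254050 kJ/h
Energy balance on cold side (adiabatic exchanger): Q = ṁ_c·Cp_c·(T_c,out − T_c,in)
ṁ_c = 254050 / [1.76 × (10.4 − -26.9)] = 3869.9 kg/h

ṁ_c = 3870 kg/h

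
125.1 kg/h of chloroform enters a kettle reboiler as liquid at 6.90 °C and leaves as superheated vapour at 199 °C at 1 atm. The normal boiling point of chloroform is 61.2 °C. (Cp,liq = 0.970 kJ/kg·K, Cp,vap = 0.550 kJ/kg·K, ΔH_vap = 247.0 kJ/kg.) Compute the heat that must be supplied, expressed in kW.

liquid 6.90→61.2 °C: 52.671 kJ/kg
vaporisation at 61.2 °C: 247 kJ/kg
vapour 61.2→199 °C: 75.79 kJ/kg
Δh = 52.671 + 247 + 75.79 = 375.46 kJ/kg
Q = ṁ·Δh = 125.1 kg/h × 375.46 kJ/kg = 46970 kJ/h
|Q| = 13.047 kW

Q = 13.0 kW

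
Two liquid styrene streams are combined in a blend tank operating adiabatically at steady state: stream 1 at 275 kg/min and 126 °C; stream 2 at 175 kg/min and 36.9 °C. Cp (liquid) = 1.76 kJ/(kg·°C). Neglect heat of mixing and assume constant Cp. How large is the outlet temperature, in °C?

No heat crosses the boundary, so H_out = H_in.
T_out = Σ ṁᵢCp,ᵢTᵢ / Σ ṁᵢCp,ᵢ
      = 72349 / 792 = 91.35 °C

T_out = 91.3 °C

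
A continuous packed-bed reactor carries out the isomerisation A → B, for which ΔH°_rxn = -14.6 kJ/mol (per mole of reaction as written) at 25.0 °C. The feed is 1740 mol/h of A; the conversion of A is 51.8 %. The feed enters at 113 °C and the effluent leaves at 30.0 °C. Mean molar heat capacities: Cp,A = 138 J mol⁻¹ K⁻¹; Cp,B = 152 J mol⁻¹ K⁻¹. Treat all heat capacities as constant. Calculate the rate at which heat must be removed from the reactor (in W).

Extent of reaction ξ = 0.518 × 1740 = 901.32 mol/h
Reaction term: ξ·ΔH°_rxn = 901.32 × -14.6 = -13159 kJ/h
Sensible, feed 113→25 °C: -21131 kJ/h
Outlet flows (mol/h): A 838.68, B 901.32
Sensible, products 25→30.0 °C: 1263.7 kJ/h
Q = ΔH = -33026 kJ/h = -9.1739 kW
Heat removed = 9173.9 W

Q_out = 9170 W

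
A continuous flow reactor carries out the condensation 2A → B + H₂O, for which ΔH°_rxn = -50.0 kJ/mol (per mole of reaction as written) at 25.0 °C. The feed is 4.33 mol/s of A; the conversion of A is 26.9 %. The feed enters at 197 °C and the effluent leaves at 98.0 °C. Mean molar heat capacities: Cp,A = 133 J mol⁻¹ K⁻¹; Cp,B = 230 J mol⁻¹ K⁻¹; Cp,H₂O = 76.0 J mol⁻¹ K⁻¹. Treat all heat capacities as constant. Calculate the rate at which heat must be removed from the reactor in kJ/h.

Extent of reaction ξ = 0.269 × 4.33 / 2 = 0.58239 mol/s
Reaction term: ξ·ΔH°_rxn = 0.58239 × -50.0 = -29.119 kJ/s
Sensible, feed 197→25 °C: -99.053 kJ/s
Outlet flows (mol/s): A 3.1652, B 0.58239, H₂O 0.58239
Sensible, products 25→98.0 °C: 43.741 kJ/s
Q = ΔH = -84.432 kJ/s = -84.432 kW
Heat removed = 303950 kJ/h

Q_out = 304000 kJ/h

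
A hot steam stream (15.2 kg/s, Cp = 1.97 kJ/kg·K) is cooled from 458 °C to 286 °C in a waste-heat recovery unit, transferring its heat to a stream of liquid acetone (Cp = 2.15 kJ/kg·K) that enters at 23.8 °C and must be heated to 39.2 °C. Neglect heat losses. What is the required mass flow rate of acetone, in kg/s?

Heat released by hot stream: Q = 15.2 × 1.97 × (458 − 286) = 5150.4 kJ/s
Energy balance on cold side (adiabatic exchanger): Q = ṁ_c·Cp_c·(T_c,out − T_c,in)
ṁ_c = 5150.4 / [2.15 × (39.2 − 23.8)] = 155.55 kg/s

ṁ_c = 156 kg/s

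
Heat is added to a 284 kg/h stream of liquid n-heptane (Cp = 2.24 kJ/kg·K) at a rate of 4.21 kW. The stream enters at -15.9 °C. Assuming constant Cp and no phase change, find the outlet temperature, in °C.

T_out = 7.92 °C

Q = 4.21 kW = 15156 kJ/h
ΔT = Q/(ṁ·Cp) = 15156/(284×2.24) = 23.824 K
T_out = -15.9 + 23.824 = 7.9242 °C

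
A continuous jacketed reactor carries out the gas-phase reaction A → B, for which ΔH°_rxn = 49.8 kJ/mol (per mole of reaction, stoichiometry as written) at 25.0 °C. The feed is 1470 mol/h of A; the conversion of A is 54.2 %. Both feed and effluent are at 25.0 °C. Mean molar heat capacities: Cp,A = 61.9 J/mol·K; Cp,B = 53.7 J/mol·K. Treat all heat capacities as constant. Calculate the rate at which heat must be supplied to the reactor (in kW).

Q_in = 11.0 kW

Extent of reaction ξ = 0.542 × 1470 = 796.74 mol/h
Reaction term: ξ·ΔH°_rxn = 796.74 × 49.8 = 39678 kJ/h
Q = ΔH = 39678 kJ/h = 11.022 kW
Heat supplied = 11.022 kW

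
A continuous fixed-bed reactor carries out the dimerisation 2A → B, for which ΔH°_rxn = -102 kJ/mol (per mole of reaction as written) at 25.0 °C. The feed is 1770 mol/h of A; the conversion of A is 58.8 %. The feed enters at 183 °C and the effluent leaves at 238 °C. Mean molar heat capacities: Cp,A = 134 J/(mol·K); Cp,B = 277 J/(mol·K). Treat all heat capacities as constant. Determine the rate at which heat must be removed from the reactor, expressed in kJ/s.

Extent of reaction ξ = 0.588 × 1770 / 2 = 520.38 mol/h
Reaction term: ξ·ΔH°_rxn = 520.38 × -102 = -53079 kJ/h
Sensible, feed 183→25 °C: -37474 kJ/h
Outlet flows (mol/h): A 729.24, B 520.38
Sensible, products 25→238 °C: 51517 kJ/h
Q = ΔH = -39036 kJ/h = -10.843 kW
Heat removed = 10.843 kJ/s

Q_out = 10.8 kJ/s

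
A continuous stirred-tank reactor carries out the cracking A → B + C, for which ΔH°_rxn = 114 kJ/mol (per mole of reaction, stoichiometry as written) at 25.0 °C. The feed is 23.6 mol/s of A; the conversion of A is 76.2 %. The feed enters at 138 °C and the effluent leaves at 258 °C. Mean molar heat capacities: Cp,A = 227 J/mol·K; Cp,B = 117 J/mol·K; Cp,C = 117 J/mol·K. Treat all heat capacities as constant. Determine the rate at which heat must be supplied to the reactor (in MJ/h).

Extent of reaction ξ = 0.762 × 23.6 = 17.983 mol/s
Reaction term: ξ·ΔH°_rxn = 17.983 × 114 = 2050.1 kJ/s
Sensible, feed 138→25 °C: -605.36 kJ/s
Outlet flows (mol/s): A 5.6168, B 17.983, C 17.983
Sensible, products 25→258 °C: 1277.6 kJ/s
Q = ΔH = 2722.3 kJ/s = 2722.3 kW
Heat supplied = 9800.2 MJ/h

Q_in = 9800 MJ/h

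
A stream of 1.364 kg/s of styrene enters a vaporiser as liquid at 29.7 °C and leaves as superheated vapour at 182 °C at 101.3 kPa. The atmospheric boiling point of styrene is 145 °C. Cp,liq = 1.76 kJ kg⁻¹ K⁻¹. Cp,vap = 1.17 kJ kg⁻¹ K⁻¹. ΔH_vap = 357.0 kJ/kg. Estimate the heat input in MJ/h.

Q = 2960 MJ/h

liquid 29.7→145 °C: 202.93 kJ/kg
vaporisation at 145 °C: 357 kJ/kg
vapour 145→182 °C: 43.29 kJ/kg
Δh = 202.93 + 357 + 43.29 = 603.22 kJ/kg
Q = ṁ·Δh = 1.364 kg/s × 603.22 kJ/kg = 822.79 kJ/s
|Q| = 822.79 kW = 2962 MJ/h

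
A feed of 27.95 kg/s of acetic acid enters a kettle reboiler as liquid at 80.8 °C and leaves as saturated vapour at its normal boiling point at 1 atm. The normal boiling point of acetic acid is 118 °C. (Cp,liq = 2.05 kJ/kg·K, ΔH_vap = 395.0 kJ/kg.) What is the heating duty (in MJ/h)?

liquid 80.8→118 °C: 76.26 kJ/kg
vaporisation at 118 °C: 395 kJ/kg
Δh = 76.26 + 395 = 471.26 kJ/kg
Q = ṁ·Δh = 27.95 kg/s × 471.26 kJ/kg = 13172 kJ/s
|Q| = 13172 kW = 47418 MJ/h

Q = 47400 MJ/h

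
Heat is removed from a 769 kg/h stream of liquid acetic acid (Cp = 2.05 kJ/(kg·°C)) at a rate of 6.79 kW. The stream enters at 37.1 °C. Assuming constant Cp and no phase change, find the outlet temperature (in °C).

Q = 6.79 kW = 24444 kJ/h
ΔT = Q/(ṁ·Cp) = 24444/(769×2.05) = 15.506 K
T_out = 37.1 − 15.506 = 21.594 °C

T_out = 21.6 °C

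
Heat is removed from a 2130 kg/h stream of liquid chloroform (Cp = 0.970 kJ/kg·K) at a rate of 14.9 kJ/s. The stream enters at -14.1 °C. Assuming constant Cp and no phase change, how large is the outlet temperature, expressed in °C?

T_out = -40.1 °C

Q = 14.9 kJ/s = 53640 kJ/h
ΔT = Q/(ṁ·Cp) = 53640/(2130×0.970) = 25.962 K
T_out = -14.1 − 25.962 = -40.062 °C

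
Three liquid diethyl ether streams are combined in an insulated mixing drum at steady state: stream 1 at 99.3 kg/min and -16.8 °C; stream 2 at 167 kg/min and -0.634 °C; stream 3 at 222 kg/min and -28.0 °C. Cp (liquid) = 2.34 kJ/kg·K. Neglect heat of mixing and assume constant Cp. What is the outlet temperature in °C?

T_out = -16.4 °C

Energy balance with Q = 0: Σ ṁᵢCp,ᵢ(T_out − Tᵢ) = 0
T_out = Σ ṁᵢCp,ᵢTᵢ / Σ ṁᵢCp,ᵢ
      = -18697 / 1142.6 = -16.363 °C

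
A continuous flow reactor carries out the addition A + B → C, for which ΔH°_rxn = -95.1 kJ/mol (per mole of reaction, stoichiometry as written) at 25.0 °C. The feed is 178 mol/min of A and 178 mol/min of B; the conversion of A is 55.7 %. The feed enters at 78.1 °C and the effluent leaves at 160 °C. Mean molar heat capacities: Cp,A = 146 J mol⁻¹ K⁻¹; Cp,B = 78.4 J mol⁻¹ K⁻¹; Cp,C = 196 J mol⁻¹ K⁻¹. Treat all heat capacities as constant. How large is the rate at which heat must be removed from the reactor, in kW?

Q_out = 109 kW

Extent of reaction ξ = 0.557 × 178 = 99.146 mol/min
Reaction term: ξ·ΔH°_rxn = 99.146 × -95.1 = -9428.8 kJ/min
Sensible, feed 78.1→25 °C: -2121 kJ/min
Outlet flows (mol/min): A 78.854, B 78.854, C 99.146
Sensible, products 25→160 °C: 5012.2 kJ/min
Q = ΔH = -6537.6 kJ/min = -108.96 kW
Heat removed = 108.96 kW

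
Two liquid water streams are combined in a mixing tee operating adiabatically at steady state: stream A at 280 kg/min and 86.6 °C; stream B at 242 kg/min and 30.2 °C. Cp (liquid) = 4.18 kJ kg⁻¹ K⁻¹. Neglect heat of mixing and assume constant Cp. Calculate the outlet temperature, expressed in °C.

Adiabatic, steady state ⇒ Σ ṁᵢCp,ᵢ(T_out − Tᵢ) = 0
Σ ṁᵢCp,ᵢTᵢ = 280×4.18×86.6 + 242×4.18×30.2 = 131910
Σ ṁᵢCp,ᵢ = 280×4.18 + 242×4.18 = 2182
T_out = 131910 / 2182 = 60.453 °C

T_out = 60.5 °C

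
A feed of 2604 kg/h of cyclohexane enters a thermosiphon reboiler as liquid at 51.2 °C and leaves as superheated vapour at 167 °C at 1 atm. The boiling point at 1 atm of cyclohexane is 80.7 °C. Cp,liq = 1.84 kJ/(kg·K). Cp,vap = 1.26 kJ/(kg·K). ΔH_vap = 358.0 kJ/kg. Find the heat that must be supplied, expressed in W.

liquid 51.2→80.7 °C: 54.28 kJ/kg
vaporisation at 80.7 °C: 358 kJ/kg
vapour 80.7→167 °C: 108.74 kJ/kg
Δh = 54.28 + 358 + 108.74 = 521.02 kJ/kg
Q = ṁ·Δh = 2604 kg/h × 521.02 kJ/kg = 1.3567e+06 kJ/h
|Q| = 376.87 kW = 376870 W

Q = 377000 W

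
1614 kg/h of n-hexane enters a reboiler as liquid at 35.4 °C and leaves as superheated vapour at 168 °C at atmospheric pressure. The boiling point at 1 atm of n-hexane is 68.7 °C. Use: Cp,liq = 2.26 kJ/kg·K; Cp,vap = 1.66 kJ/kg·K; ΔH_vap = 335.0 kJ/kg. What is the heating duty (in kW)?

liquid 35.4→68.7 °C: 75.258 kJ/kg
vaporisation at 68.7 °C: 335 kJ/kg
vapour 68.7→168 °C: 164.84 kJ/kg
Δh = 75.258 + 335 + 164.84 = 575.1 kJ/kg
Q = ṁ·Δh = 1614 kg/h × 575.1 kJ/kg = 928200 kJ/h
|Q| = 257.83 kW

Q = 258 kW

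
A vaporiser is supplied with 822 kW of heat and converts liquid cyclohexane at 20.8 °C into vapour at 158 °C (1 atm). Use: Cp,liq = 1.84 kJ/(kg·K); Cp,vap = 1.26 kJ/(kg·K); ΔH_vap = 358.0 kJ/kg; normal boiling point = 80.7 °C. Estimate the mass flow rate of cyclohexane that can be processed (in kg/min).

ṁ = 87.2 kg/min

Δh = 1.84×(80.7−20.8) + 358.0 + 1.26×(158−80.7) = 565.61 kJ/kg
Q = 822 kW = 822 kJ/s = 49320 kJ/min
ṁ = Q/Δh = 49320 / 565.61 = 87.197 kg/min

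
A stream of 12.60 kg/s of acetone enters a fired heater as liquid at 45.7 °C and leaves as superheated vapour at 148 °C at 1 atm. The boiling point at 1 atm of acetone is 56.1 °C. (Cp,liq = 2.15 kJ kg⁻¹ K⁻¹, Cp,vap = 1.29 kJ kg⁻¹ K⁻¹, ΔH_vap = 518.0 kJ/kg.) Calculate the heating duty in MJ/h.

liquid 45.7→56.1 °C: 22.36 kJ/kg
vaporisation at 56.1 °C: 518 kJ/kg
vapour 56.1→148 °C: 118.55 kJ/kg
Δh = 22.36 + 518 + 118.55 = 658.91 kJ/kg
Q = ṁ·Δh = 12.60 kg/s × 658.91 kJ/kg = 8302.3 kJ/s
|Q| = 8302.3 kW = 29888 MJ/h

Q = 29900 MJ/h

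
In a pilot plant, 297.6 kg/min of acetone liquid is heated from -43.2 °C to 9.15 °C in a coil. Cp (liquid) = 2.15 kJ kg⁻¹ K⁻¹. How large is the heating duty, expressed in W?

Q = ṁ·Cp·ΔT = 297.6 × 2.15 × (9.15 − -43.2) = 33496 kJ/min
Converting: 33496 / 60 s = 558.26 kW
Heating duty = 558260 W

Q = 558000 W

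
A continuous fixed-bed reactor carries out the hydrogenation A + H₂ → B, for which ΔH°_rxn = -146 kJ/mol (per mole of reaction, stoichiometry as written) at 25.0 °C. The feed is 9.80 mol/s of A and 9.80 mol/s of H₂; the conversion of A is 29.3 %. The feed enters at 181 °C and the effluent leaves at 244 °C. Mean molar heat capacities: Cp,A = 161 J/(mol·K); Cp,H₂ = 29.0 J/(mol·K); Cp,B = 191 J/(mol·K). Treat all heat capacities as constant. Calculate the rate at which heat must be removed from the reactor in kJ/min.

Q_out = 18100 kJ/min

Extent of reaction ξ = 0.293 × 9.80 = 2.8714 mol/s
Reaction term: ξ·ΔH°_rxn = 2.8714 × -146 = -419.22 kJ/s
Sensible, feed 181→25 °C: -290.47 kJ/s
Outlet flows (mol/s): A 6.9286, H₂ 6.9286, B 2.8714
Sensible, products 25→244 °C: 408.41 kJ/s
Q = ΔH = -301.29 kJ/s = -301.29 kW
Heat removed = 18077 kJ/min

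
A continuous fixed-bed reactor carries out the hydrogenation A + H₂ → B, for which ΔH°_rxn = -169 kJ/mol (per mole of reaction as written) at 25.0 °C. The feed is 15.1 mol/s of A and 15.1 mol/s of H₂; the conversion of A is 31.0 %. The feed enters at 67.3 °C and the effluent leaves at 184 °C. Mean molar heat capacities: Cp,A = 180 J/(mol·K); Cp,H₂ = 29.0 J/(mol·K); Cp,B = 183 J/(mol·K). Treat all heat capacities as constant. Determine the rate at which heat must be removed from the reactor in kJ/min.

Extent of reaction ξ = 0.310 × 15.1 = 4.681 mol/s
Reaction term: ξ·ΔH°_rxn = 4.681 × -169 = -791.09 kJ/s
Sensible, feed 67.3→25 °C: -133.49 kJ/s
Outlet flows (mol/s): A 10.419, H₂ 10.419, B 4.681
Sensible, products 25→184 °C: 482.44 kJ/s
Q = ΔH = -442.15 kJ/s = -442.15 kW
Heat removed = 26529 kJ/min

Q_out = 26500 kJ/min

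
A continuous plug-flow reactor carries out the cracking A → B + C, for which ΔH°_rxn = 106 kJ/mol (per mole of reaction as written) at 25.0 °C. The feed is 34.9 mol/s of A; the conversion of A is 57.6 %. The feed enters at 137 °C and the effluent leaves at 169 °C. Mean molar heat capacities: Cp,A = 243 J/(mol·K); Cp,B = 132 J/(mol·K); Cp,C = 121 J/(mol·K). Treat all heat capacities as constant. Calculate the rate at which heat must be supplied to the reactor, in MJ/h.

Extent of reaction ξ = 0.576 × 34.9 = 20.102 mol/s
Reaction term: ξ·ΔH°_rxn = 20.102 × 106 = 2130.9 kJ/s
Sensible, feed 137→25 °C: -949.84 kJ/s
Outlet flows (mol/s): A 14.798, B 20.102, C 20.102
Sensible, products 25→169 °C: 1250.2 kJ/s
Q = ΔH = 2431.2 kJ/s = 2431.2 kW
Heat supplied = 8752.3 MJ/h

Q_in = 8750 MJ/h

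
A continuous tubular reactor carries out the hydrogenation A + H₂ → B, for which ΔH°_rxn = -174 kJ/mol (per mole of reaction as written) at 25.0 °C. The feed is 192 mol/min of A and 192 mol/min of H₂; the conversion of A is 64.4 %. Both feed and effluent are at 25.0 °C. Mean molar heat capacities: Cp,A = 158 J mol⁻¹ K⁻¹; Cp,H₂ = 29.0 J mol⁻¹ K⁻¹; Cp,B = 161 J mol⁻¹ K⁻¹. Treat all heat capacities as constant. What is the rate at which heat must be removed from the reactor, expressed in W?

Q_out = 359000 W

Extent of reaction ξ = 0.644 × 192 = 123.65 mol/min
Reaction term: ξ·ΔH°_rxn = 123.65 × -174 = -21515 kJ/min
Q = ΔH = -21515 kJ/min = -358.58 kW
Heat removed = 358580 W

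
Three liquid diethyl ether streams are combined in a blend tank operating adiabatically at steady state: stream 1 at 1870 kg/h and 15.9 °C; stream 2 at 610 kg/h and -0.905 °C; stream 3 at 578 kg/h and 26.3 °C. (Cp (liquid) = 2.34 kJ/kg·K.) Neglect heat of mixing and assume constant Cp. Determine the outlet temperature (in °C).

T_out = 14.5 °C

Adiabatic, steady state ⇒ Σ ṁᵢCp,ᵢ(T_out − Tᵢ) = 0
T_out = Σ ṁᵢCp,ᵢTᵢ / Σ ṁᵢCp,ᵢ
      = 103850 / 7155.7 = 14.514 °C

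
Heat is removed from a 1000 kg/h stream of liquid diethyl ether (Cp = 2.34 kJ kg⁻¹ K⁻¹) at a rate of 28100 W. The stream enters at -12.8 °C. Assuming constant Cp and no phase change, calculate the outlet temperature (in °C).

Q = 28100 W = 101160 kJ/h
ΔT = Q/(ṁ·Cp) = 101160/(1000×2.34) = 43.231 K
T_out = -12.8 − 43.231 = -56.031 °C

T_out = -56.0 °C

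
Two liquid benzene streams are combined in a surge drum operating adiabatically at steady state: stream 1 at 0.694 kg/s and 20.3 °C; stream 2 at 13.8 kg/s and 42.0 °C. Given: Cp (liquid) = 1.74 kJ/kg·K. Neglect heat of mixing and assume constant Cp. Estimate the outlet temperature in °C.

No heat crosses the boundary, so H_out = H_in.
Σ ṁᵢCp,ᵢTᵢ = 0.694×1.74×20.3 + 13.8×1.74×42.0 = 1033
Σ ṁᵢCp,ᵢ = 0.694×1.74 + 13.8×1.74 = 25.22
T_out = 1033 / 25.22 = 40.961 °C

T_out = 41.0 °C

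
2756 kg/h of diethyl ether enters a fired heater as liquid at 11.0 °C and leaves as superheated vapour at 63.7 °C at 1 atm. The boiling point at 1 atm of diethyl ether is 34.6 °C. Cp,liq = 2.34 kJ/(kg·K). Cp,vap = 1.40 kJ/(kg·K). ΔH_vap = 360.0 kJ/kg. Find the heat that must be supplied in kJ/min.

liquid 11.0→34.6 °C: 55.224 kJ/kg
vaporisation at 34.6 °C: 360 kJ/kg
vapour 34.6→63.7 °C: 40.74 kJ/kg
Δh = 55.224 + 360 + 40.74 = 455.96 kJ/kg
Q = ṁ·Δh = 2756 kg/h × 455.96 kJ/kg = 1.2566e+06 kJ/h
|Q| = 349.07 kW = 20944 kJ/min

Q = 20900 kJ/min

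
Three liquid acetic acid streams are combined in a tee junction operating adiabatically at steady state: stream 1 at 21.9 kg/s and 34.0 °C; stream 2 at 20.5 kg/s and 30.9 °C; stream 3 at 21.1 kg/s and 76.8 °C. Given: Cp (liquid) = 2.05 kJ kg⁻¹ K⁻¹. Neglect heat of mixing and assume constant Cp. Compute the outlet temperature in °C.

Adiabatic, steady state ⇒ Σ ṁᵢCp,ᵢ(T_out − Tᵢ) = 0
Σ ṁᵢCp,ᵢTᵢ = 21.9×2.05×34.0 + 20.5×2.05×30.9 + 21.1×2.05×76.8 = 6147
Σ ṁᵢCp,ᵢ = 21.9×2.05 + 20.5×2.05 + 21.1×2.05 = 130.18
T_out = 6147 / 130.18 = 47.221 °C

T_out = 47.2 °C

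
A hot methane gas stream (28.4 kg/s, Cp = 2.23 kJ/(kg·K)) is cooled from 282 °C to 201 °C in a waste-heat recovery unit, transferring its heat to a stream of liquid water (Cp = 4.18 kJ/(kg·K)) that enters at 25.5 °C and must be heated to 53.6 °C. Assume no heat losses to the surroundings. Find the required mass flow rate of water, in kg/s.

ṁ_c = 43.7 kg/s

Heat released by hot stream: Q = 28.4 × 2.23 × (282 − 201) = 5129.9 kJ/s
Energy balance on cold side (adiabatic exchanger): Q = ṁ_c·Cp_c·(T_c,out − T_c,in)
ṁ_c = 5129.9 / [4.18 × (53.6 − 25.5)] = 43.674 kg/s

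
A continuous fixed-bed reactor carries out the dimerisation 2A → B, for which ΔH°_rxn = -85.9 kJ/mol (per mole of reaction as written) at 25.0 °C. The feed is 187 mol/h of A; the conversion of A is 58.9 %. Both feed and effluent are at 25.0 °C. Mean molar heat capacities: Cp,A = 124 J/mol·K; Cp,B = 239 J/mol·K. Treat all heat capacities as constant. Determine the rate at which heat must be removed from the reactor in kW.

Q_out = 1.31 kW

Extent of reaction ξ = 0.589 × 187 / 2 = 55.072 mol/h
Reaction term: ξ·ΔH°_rxn = 55.072 × -85.9 = -4730.6 kJ/h
Q = ΔH = -4730.6 kJ/h = -1.3141 kW
Heat removed = 1.3141 kW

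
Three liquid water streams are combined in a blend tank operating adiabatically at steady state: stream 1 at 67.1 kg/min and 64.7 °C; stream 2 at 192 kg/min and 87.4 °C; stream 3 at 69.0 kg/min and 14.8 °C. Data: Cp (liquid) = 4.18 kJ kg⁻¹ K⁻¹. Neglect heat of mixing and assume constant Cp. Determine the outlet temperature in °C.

Energy balance with Q = 0: Σ ṁᵢCp,ᵢ(T_out − Tᵢ) = 0
Σ ṁᵢCp,ᵢTᵢ = 67.1×4.18×64.7 + 192×4.18×87.4 + 69.0×4.18×14.8 = 92559
Σ ṁᵢCp,ᵢ = 67.1×4.18 + 192×4.18 + 69.0×4.18 = 1371.5
T_out = 92559 / 1371.5 = 67.49 °C

T_out = 67.5 °C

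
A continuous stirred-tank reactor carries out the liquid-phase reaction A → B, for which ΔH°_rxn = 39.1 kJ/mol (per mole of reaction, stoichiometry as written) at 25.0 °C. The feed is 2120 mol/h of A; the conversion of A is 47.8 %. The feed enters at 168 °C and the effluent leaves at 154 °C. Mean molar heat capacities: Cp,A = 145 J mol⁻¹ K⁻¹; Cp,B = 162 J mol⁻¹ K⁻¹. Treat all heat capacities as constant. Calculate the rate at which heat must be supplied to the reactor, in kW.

Q_in = 10.4 kW

Extent of reaction ξ = 0.478 × 2120 = 1013.4 mol/h
Reaction term: ξ·ΔH°_rxn = 1013.4 × 39.1 = 39622 kJ/h
Sensible, feed 168→25 °C: -43958 kJ/h
Outlet flows (mol/h): A 1106.6, B 1013.4
Sensible, products 25→154 °C: 41877 kJ/h
Q = ΔH = 37541 kJ/h = 10.428 kW
Heat supplied = 10.428 kW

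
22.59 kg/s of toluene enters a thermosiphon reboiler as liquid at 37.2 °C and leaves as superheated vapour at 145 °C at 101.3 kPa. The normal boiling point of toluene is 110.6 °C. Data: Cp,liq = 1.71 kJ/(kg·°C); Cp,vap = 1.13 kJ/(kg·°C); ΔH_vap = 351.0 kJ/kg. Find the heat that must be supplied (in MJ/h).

liquid 37.2→110.6 °C: 125.51 kJ/kg
vaporisation at 110.6 °C: 351 kJ/kg
vapour 110.6→145 °C: 38.872 kJ/kg
Δh = 125.51 + 351 + 38.872 = 515.39 kJ/kg
Q = ṁ·Δh = 22.59 kg/s × 515.39 kJ/kg = 11643 kJ/s
|Q| = 11643 kW = 41913 MJ/h

Q = 41900 MJ/h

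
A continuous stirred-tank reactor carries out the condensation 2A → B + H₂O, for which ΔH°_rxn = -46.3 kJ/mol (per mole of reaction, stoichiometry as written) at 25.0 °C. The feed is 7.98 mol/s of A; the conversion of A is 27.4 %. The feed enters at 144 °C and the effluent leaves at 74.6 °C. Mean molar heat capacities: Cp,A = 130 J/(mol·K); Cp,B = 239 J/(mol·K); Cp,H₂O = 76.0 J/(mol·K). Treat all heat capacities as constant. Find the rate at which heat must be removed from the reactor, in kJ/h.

Q_out = 431000 kJ/h

Extent of reaction ξ = 0.274 × 7.98 / 2 = 1.0933 mol/s
Reaction term: ξ·ΔH°_rxn = 1.0933 × -46.3 = -50.618 kJ/s
Sensible, feed 144→25 °C: -123.45 kJ/s
Outlet flows (mol/s): A 5.7935, B 1.0933, H₂O 1.0933
Sensible, products 25→74.6 °C: 54.437 kJ/s
Q = ΔH = -119.63 kJ/s = -119.63 kW
Heat removed = 430670 kJ/h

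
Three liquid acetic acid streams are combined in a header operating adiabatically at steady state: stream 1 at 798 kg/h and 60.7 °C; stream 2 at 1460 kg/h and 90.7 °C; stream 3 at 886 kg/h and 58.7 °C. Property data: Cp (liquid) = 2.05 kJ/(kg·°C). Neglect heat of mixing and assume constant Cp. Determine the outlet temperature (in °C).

T_out = 74.1 °C

Adiabatic, steady state ⇒ Σ ṁᵢCp,ᵢ(T_out − Tᵢ) = 0
T_out = Σ ṁᵢCp,ᵢTᵢ / Σ ṁᵢCp,ᵢ
      = 477380 / 6445.2 = 74.068 °C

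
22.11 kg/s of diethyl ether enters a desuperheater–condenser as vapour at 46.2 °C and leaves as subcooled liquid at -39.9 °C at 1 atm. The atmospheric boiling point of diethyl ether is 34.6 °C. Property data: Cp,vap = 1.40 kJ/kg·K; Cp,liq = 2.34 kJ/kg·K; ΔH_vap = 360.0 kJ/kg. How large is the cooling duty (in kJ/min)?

Q_c = 730000 kJ/min

vapour 46.2→34.6 °C: -16.24 kJ/kg
condensation at 34.6 °C: -360 kJ/kg
liquid 34.6→-39.9 °C: -174.33 kJ/kg
Δh = -16.24 + -360 + -174.33 = -550.57 kJ/kg
Q = ṁ·Δh = 22.11 kg/s × -550.57 kJ/kg = -12173 kJ/s
|Q| = 12173 kW = 730390 kJ/min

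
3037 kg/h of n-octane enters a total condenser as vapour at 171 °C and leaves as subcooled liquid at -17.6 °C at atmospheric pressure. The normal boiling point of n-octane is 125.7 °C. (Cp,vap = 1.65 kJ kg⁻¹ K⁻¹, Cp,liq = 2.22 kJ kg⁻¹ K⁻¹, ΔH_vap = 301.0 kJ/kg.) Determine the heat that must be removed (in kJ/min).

vapour 171→125.7 °C: -74.745 kJ/kg
condensation at 125.7 °C: -301 kJ/kg
liquid 125.7→-17.6 °C: -318.13 kJ/kg
Δh = -74.745 + -301 + -318.13 = -693.87 kJ/kg
Q = ṁ·Δh = 3037 kg/h × -693.87 kJ/kg = -2.1073e+06 kJ/h
|Q| = 585.36 kW = 35121 kJ/min

Q_c = 35100 kJ/min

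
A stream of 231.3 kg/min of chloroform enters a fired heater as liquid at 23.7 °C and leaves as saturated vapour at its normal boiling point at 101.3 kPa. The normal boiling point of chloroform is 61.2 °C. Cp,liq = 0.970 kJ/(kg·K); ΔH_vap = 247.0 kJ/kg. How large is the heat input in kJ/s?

Q = 1090 kJ/s

liquid 23.7→61.2 °C: 36.375 kJ/kg
vaporisation at 61.2 °C: 247 kJ/kg
Δh = 36.375 + 247 = 283.38 kJ/kg
Q = ṁ·Δh = 231.3 kg/min × 283.38 kJ/kg = 65545 kJ/min
|Q| = 1092.4 kW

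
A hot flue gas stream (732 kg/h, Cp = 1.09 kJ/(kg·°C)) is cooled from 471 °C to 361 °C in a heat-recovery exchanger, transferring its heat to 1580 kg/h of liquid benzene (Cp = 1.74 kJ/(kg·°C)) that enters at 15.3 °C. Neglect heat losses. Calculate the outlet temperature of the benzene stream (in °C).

Heat released by hot stream: Q = 732 × 1.09 × (471 − 361) = 87767 kJ/h
Energy balance on cold side (adiabatic exchanger): Q = ṁ_c·Cp_c·(T_c,out − T_c,in)
T_c,out = 15.3 + 87767/(1580 × 1.74) = 47.224 °C

T_c,out = 47.2 °C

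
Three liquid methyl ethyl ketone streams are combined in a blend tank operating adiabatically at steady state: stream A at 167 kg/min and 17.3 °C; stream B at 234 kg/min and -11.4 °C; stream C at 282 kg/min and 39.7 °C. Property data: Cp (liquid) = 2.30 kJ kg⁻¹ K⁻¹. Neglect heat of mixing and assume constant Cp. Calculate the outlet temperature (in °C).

No heat crosses the boundary, so H_out = H_in.
Σ ṁᵢCp,ᵢTᵢ = 167×2.30×17.3 + 234×2.30×-11.4 + 282×2.30×39.7 = 26259
Σ ṁᵢCp,ᵢ = 167×2.30 + 234×2.30 + 282×2.30 = 1570.9
T_out = 26259 / 1570.9 = 16.716 °C

T_out = 16.7 °C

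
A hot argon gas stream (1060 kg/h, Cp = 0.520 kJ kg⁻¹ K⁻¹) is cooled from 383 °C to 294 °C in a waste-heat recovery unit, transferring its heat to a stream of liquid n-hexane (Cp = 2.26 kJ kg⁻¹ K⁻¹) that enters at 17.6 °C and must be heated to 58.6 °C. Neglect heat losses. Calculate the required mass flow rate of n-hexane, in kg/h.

ṁ_c = 529 kg/h

Heat released by hot stream: Q = 1060 × 0.520 × (383 − 294) = 49057 kJ/h
Energy balance on cold side (adiabatic exchanger): Q = ṁ_c·Cp_c·(T_c,out − T_c,in)
ṁ_c = 49057 / [2.26 × (58.6 − 17.6)] = 529.43 kg/h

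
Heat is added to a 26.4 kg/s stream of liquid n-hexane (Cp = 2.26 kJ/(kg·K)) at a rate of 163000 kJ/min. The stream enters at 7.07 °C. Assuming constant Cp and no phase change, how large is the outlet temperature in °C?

T_out = 52.6 °C

Q = 163000 kJ/min = 2716.7 kJ/s
ΔT = Q/(ṁ·Cp) = 2716.7/(26.4×2.26) = 45.533 K
T_out = 7.07 + 45.533 = 52.603 °C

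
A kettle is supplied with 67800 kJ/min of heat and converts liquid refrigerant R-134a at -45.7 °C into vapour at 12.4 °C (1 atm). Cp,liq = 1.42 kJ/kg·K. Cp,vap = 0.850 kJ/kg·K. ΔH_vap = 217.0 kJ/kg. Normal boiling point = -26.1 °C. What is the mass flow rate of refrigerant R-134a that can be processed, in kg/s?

ṁ = 4.07 kg/s

Δh = 1.42×(-26.1−-45.7) + 217.0 + 0.850×(12.4−-26.1) = 277.56 kJ/kg
Q = 67800 kJ/min = 1130 kJ/s = 1130 kJ/s
ṁ = Q/Δh = 1130 / 277.56 = 4.0712 kg/s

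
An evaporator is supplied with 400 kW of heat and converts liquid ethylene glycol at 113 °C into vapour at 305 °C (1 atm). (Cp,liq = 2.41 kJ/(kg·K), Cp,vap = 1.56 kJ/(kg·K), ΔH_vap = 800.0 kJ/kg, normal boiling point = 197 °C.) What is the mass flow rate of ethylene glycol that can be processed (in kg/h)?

Δh = 2.41×(197−113) + 800.0 + 1.56×(305−197) = 1170.9 kJ/kg
Q = 400 kW = 400 kJ/s = 1.44e+06 kJ/h
ṁ = Q/Δh = 1.44e+06 / 1170.9 = 1229.8 kg/h

ṁ = 1230 kg/h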